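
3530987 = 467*7561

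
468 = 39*12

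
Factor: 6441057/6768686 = 2^(-1 )* 3^2 * 7^1 * 17^( - 1)*19^1*227^( - 1 )*877^( - 1 ) *5381^1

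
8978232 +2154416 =11132648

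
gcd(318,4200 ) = 6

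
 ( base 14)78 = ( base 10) 106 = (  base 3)10221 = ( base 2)1101010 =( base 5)411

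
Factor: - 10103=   -  10103^1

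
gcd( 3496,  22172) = 92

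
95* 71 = 6745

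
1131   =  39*29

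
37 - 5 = 32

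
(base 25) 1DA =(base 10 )960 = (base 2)1111000000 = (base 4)33000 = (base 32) u0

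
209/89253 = 209/89253=0.00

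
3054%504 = 30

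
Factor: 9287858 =2^1 *47^1*98807^1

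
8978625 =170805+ 8807820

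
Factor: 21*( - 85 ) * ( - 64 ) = 2^6*3^1*5^1*7^1*17^1 = 114240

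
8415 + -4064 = 4351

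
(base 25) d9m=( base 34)788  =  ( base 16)20B4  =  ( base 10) 8372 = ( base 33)7MN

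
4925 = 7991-3066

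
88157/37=2382 + 23/37 =2382.62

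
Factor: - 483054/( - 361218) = 421^(  -  1)*563^1  =  563/421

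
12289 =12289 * 1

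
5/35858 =5/35858 = 0.00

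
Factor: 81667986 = 2^1*3^1*23^1*97^1*6101^1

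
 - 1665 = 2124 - 3789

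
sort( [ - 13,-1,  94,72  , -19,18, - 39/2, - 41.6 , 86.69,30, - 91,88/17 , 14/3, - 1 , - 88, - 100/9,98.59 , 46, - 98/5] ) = [ - 91, - 88, - 41.6,  -  98/5, - 39/2, - 19,-13, - 100/9,-1, - 1,14/3,88/17,18,30, 46, 72, 86.69,94, 98.59] 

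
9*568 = 5112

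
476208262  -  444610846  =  31597416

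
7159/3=2386 + 1/3 = 2386.33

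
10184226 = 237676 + 9946550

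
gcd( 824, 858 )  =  2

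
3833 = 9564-5731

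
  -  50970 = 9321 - 60291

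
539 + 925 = 1464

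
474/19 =474/19 = 24.95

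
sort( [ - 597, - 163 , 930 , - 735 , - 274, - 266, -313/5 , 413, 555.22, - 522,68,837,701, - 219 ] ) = [ - 735, - 597, - 522, - 274, - 266, - 219, - 163, - 313/5,68, 413 , 555.22 , 701 , 837, 930]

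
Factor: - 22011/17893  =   - 3^1*11^1*23^1*617^( - 1 ) = - 759/617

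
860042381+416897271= 1276939652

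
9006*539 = 4854234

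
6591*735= 4844385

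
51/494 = 51/494 = 0.10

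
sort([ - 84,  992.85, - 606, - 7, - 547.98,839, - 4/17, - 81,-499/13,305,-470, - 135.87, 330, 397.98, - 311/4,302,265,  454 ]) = [ - 606 , - 547.98 ,-470,-135.87, - 84, - 81,-311/4,- 499/13,-7,  -  4/17, 265,302,305,330,397.98, 454, 839, 992.85] 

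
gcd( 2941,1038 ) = 173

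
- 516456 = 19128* ( - 27 )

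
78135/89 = 877 + 82/89 = 877.92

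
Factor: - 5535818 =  -2^1*467^1*5927^1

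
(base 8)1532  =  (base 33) Q0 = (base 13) 510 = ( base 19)273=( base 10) 858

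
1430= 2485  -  1055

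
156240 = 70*2232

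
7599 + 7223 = 14822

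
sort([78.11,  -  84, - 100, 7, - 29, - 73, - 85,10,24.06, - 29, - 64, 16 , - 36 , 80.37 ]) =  [ - 100, - 85, - 84, - 73, - 64, - 36, - 29 , - 29,7,10, 16,24.06, 78.11, 80.37]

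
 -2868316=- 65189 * 44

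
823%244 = 91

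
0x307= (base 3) 1001201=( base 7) 2155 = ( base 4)30013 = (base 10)775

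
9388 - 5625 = 3763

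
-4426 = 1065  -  5491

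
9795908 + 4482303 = 14278211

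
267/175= 267/175=1.53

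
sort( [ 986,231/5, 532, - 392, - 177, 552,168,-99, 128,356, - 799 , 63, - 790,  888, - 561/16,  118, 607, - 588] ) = [ - 799,  -  790,-588, - 392  , - 177, - 99, - 561/16,  231/5,  63, 118, 128, 168, 356 , 532, 552 , 607, 888,  986]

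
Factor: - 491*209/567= - 3^( - 4 )*7^( - 1 )*11^1*19^1*491^1 = - 102619/567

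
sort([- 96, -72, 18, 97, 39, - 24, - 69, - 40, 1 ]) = [ - 96, - 72, -69,-40, -24, 1,  18, 39,97] 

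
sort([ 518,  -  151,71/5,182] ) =[- 151,71/5, 182, 518 ]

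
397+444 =841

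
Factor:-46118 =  - 2^1*23059^1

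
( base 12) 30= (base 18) 20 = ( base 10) 36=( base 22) 1e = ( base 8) 44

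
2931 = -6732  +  9663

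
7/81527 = 7/81527 = 0.00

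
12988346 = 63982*203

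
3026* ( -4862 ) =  - 14712412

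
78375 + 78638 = 157013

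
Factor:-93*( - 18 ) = 1674= 2^1*3^3*31^1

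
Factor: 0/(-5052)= 0^1 = 0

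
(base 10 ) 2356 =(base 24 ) 424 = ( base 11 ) 1852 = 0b100100110100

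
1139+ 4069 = 5208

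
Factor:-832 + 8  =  -2^3*103^1 =-824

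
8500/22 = 4250/11 = 386.36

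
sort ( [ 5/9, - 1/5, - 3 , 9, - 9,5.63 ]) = [ - 9 , - 3,-1/5 , 5/9,5.63,  9] 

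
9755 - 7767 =1988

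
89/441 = 89/441 = 0.20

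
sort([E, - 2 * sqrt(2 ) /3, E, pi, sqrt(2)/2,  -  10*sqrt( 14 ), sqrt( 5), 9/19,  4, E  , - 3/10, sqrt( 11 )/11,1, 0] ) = [ - 10*  sqrt( 14 ), - 2*sqrt( 2)/3,-3/10, 0, sqrt( 11)/11,9/19, sqrt (2 ) /2, 1, sqrt( 5 ),E,  E, E , pi, 4]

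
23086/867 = 1358/51 = 26.63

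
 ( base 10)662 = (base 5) 10122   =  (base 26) PC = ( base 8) 1226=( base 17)24g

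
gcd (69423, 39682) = 1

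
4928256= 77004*64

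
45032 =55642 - 10610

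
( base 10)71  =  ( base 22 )35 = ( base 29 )2D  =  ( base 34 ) 23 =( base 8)107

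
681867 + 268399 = 950266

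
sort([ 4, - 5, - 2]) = [ - 5 , - 2, 4 ]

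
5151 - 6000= - 849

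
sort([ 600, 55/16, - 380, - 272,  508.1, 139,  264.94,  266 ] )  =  [ - 380, - 272,55/16,139, 264.94,  266,508.1 , 600 ] 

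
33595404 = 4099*8196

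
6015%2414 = 1187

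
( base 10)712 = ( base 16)2C8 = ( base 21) 1CJ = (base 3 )222101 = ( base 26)11A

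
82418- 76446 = 5972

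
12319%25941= 12319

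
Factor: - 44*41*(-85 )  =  2^2*5^1*11^1*17^1*41^1 = 153340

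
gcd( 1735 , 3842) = 1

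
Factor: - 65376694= - 2^1*101^1*323647^1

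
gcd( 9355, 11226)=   1871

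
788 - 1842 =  - 1054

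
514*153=78642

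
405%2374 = 405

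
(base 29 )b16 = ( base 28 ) BNI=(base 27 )cjp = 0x2446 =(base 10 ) 9286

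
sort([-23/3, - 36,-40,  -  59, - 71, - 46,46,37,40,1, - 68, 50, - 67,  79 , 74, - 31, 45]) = [ - 71, - 68, - 67, - 59, - 46,-40, - 36,- 31, - 23/3,  1, 37,  40,  45,46, 50,  74,79 ]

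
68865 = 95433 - 26568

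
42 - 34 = 8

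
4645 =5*929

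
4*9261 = 37044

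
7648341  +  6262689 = 13911030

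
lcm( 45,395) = 3555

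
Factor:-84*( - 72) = 6048=2^5 * 3^3*  7^1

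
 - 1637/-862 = 1637/862 = 1.90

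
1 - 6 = - 5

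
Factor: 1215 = 3^5* 5^1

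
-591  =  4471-5062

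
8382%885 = 417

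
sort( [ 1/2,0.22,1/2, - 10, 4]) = [ - 10,0.22,1/2,1/2,  4 ]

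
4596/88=52 + 5/22 = 52.23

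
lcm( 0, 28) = 0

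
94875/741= 31625/247 = 128.04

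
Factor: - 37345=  - 5^1*7^1*11^1*97^1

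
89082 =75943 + 13139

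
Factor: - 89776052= - 2^2*59^1*197^1*1931^1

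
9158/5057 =1 + 4101/5057 = 1.81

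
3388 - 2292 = 1096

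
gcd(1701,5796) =63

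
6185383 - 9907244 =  - 3721861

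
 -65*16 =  - 1040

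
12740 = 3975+8765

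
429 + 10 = 439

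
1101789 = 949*1161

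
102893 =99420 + 3473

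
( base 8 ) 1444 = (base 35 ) my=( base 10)804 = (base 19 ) 246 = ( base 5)11204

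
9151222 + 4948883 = 14100105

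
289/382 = 289/382 = 0.76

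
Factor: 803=11^1*73^1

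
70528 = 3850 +66678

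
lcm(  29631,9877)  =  29631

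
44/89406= 22/44703 = 0.00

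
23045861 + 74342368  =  97388229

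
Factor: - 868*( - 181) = 157108 = 2^2*7^1 * 31^1 * 181^1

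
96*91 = 8736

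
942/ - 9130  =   - 1 + 4094/4565  =  -0.10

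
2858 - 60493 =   -  57635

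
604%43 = 2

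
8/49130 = 4/24565 = 0.00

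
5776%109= 108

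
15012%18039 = 15012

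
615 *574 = 353010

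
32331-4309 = 28022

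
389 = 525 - 136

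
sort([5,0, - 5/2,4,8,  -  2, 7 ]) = [ - 5/2,-2 , 0 , 4,5, 7,  8 ]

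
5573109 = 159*35051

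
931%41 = 29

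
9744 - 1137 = 8607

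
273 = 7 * 39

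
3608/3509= 328/319 = 1.03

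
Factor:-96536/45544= - 11^1*1097^1*5693^(-1)= -  12067/5693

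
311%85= 56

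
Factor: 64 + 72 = 136 = 2^3 * 17^1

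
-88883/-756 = 88883/756 = 117.57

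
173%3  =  2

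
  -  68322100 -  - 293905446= 225583346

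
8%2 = 0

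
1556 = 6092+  - 4536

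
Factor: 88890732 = 2^2*3^2*7^1*352741^1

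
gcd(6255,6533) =139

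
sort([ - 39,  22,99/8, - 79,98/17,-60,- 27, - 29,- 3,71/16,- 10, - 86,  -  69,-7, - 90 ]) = [ - 90, - 86, - 79, - 69,  -  60,- 39, - 29, - 27,  -  10,-7, - 3 , 71/16  ,  98/17, 99/8,22 ] 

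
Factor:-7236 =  -2^2*3^3*67^1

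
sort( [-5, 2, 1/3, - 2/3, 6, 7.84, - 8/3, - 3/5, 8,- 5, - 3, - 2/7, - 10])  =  [ - 10, - 5, - 5,-3,-8/3,-2/3,-3/5, - 2/7 , 1/3, 2 , 6,7.84, 8]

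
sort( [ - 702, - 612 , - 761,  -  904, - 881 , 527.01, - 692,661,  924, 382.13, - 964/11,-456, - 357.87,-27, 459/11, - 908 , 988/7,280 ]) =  [- 908,- 904,-881, - 761 , - 702, - 692,-612,- 456, - 357.87,-964/11, - 27,459/11,988/7,280 , 382.13, 527.01, 661,924]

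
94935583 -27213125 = 67722458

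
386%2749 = 386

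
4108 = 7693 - 3585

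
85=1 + 84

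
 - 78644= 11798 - 90442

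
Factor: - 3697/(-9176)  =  2^ ( - 3)*31^( - 1) * 37^( - 1)*3697^1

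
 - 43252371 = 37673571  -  80925942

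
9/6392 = 9/6392 = 0.00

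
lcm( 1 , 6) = 6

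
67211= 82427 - 15216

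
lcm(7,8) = 56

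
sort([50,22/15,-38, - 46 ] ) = [  -  46, - 38, 22/15, 50]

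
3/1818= 1/606 = 0.00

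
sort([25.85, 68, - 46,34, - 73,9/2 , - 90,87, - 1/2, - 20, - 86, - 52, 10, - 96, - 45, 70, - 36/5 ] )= [  -  96, - 90 , - 86, - 73, - 52, - 46, - 45, - 20,-36/5, - 1/2, 9/2,10,25.85,34,68, 70,  87 ]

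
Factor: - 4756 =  - 2^2 * 29^1*41^1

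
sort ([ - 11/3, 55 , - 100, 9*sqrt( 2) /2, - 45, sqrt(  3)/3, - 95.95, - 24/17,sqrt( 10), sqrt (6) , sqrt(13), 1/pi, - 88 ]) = [  -  100,-95.95, -88, - 45, - 11/3, - 24/17, 1/pi,sqrt( 3 ) /3,sqrt( 6),sqrt( 10), sqrt ( 13),9*sqrt ( 2) /2, 55 ] 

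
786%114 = 102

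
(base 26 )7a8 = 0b1001110001000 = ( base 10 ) 5000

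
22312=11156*2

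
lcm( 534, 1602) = 1602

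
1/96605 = 1/96605 = 0.00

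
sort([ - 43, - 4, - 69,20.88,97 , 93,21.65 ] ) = [  -  69, - 43, - 4, 20.88 , 21.65,93, 97 ]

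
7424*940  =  6978560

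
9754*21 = 204834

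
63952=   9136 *7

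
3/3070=3/3070 =0.00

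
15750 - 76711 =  - 60961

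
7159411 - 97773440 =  - 90614029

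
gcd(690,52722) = 6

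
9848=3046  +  6802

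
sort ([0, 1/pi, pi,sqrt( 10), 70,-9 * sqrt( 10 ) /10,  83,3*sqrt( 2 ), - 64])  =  [ - 64, - 9 * sqrt(10)/10,0, 1/pi, pi , sqrt( 10 ),3*sqrt( 2),70,83 ] 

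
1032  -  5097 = -4065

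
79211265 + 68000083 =147211348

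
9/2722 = 9/2722 = 0.00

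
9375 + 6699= 16074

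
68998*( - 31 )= - 2138938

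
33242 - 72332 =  - 39090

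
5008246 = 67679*74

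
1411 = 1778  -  367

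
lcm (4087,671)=44957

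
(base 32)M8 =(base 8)1310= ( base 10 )712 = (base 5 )10322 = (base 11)598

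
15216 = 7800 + 7416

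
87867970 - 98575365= - 10707395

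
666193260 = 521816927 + 144376333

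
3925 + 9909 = 13834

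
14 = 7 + 7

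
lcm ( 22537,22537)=22537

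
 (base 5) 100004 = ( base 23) 5l1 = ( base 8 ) 6071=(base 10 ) 3129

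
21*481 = 10101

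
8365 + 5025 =13390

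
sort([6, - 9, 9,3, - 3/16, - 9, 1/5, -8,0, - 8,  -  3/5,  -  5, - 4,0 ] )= [ - 9, - 9,-8, - 8, - 5,-4, - 3/5, - 3/16,0, 0,1/5,3,6,9 ] 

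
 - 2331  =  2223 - 4554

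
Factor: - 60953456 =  -2^4*3809591^1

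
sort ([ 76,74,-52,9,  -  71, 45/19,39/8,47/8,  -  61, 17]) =[ - 71, - 61, - 52, 45/19,39/8,47/8,9, 17, 74,76]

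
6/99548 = 3/49774 = 0.00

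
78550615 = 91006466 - 12455851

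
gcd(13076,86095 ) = 1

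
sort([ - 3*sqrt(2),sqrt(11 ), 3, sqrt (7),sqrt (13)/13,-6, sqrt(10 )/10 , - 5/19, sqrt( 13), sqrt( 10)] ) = [-6,- 3*sqrt( 2 ), - 5/19 , sqrt(13)/13,sqrt(10) /10,sqrt(7 )  ,  3,sqrt( 10 ),sqrt ( 11 ),sqrt( 13)] 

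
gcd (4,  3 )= 1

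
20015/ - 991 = - 20015/991  =  - 20.20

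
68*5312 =361216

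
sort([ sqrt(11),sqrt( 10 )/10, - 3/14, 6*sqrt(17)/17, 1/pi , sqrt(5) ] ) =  [ -3/14, sqrt(10 ) /10,1/pi, 6 * sqrt( 17 ) /17, sqrt( 5),sqrt(11 ) ] 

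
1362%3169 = 1362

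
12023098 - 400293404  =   - 388270306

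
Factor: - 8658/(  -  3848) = 9/4 = 2^( - 2 ) *3^2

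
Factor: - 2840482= - 2^1*53^1 * 127^1*211^1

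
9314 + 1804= 11118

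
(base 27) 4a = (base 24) 4m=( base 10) 118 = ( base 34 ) 3g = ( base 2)1110110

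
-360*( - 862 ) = 310320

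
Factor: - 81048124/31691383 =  - 2^2  *17^( - 1 )*997^1 * 1283^( - 1)*1453^( - 1 ) * 20323^1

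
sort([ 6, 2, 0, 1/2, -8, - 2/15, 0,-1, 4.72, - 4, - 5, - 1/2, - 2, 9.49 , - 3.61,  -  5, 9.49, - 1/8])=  [-8, - 5, - 5, -4 , - 3.61, - 2 , - 1,  -  1/2,  -  2/15,-1/8,0, 0, 1/2, 2, 4.72, 6, 9.49, 9.49]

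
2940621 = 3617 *813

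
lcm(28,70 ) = 140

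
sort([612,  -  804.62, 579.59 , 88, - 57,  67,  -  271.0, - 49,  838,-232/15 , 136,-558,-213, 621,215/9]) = [- 804.62,- 558 , - 271.0,-213, - 57 , -49, - 232/15,215/9, 67,88,136,579.59,612,  621,838]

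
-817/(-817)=1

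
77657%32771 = 12115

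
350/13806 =175/6903 =0.03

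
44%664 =44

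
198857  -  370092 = - 171235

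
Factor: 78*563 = 2^1*3^1 * 13^1* 563^1 = 43914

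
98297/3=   32765+2/3=32765.67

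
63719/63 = 63719/63 =1011.41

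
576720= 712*810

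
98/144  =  49/72=0.68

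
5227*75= 392025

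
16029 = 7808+8221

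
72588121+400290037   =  472878158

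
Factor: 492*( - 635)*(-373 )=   2^2 *3^1*5^1*41^1*127^1*373^1 = 116532660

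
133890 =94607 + 39283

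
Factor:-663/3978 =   -  1/6 = - 2^(  -  1) *3^(-1)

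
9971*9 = 89739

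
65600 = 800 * 82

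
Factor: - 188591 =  - 13^1 * 89^1 * 163^1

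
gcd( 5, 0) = 5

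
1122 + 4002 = 5124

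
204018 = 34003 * 6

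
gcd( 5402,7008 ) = 146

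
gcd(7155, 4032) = 9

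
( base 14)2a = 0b100110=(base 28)1A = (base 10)38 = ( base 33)15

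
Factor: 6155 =5^1*1231^1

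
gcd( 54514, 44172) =2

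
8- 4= 4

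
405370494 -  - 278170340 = 683540834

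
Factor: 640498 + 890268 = 2^1*765383^1 = 1530766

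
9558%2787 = 1197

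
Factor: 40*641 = 2^3*5^1*641^1 = 25640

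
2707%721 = 544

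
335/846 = 335/846= 0.40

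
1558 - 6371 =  - 4813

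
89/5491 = 89/5491 = 0.02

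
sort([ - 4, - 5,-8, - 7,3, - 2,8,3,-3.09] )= [ - 8,-7, - 5, - 4,-3.09, - 2, 3,3, 8 ] 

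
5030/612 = 2515/306 = 8.22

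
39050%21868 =17182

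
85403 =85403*1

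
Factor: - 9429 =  - 3^1*7^1*449^1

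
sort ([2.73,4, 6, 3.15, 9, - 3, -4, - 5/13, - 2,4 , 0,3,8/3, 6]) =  [ - 4,- 3, - 2,-5/13,0, 8/3, 2.73 , 3, 3.15,4, 4, 6, 6, 9 ]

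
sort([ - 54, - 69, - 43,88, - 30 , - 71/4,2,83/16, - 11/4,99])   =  [ - 69, - 54,-43,-30,  -  71/4 , - 11/4, 2, 83/16, 88,99]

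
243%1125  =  243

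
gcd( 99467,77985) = 1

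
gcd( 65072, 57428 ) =196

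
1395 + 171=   1566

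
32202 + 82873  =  115075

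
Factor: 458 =2^1*229^1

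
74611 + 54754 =129365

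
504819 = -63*(- 8013 )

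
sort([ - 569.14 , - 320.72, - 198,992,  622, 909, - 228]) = [ - 569.14, - 320.72 ,- 228, - 198, 622, 909, 992]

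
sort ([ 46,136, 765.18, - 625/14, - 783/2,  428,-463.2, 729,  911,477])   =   [-463.2,-783/2, - 625/14, 46, 136,428 , 477, 729,765.18,911]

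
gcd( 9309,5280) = 3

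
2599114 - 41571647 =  - 38972533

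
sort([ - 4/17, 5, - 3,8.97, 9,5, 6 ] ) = [ -3, - 4/17,5,5, 6, 8.97,  9 ]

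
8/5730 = 4/2865 = 0.00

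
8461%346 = 157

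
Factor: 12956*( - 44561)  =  -577332316 = - 2^2 * 11^1*41^1*79^1*4051^1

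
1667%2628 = 1667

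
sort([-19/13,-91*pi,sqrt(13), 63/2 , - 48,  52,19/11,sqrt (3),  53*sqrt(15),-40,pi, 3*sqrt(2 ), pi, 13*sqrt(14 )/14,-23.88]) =[- 91*pi,  -  48, - 40,-23.88, -19/13,19/11, sqrt( 3),pi,pi, 13*sqrt(14)/14,sqrt ( 13),  3*sqrt(2),63/2,52 , 53*sqrt(15)] 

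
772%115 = 82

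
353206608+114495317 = 467701925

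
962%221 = 78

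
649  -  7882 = -7233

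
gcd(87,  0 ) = 87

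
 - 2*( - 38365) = 76730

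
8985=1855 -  - 7130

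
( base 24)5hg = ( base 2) 110011101000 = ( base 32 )378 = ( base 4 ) 303220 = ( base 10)3304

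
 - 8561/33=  - 260+19/33   =  - 259.42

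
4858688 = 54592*89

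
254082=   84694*3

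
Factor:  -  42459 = -3^1 * 14153^1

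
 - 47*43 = -2021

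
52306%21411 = 9484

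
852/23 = 852/23 = 37.04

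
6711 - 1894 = 4817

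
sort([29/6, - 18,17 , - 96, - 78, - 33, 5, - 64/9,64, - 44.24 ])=[ - 96, - 78, - 44.24, - 33, - 18, - 64/9,  29/6,5, 17,64]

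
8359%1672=1671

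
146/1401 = 146/1401 = 0.10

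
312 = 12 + 300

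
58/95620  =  29/47810 = 0.00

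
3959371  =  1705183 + 2254188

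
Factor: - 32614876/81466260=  - 3^ ( - 1) * 5^( - 1) * 7^1 * 1164817^1 * 1357771^( - 1) = - 8153719/20366565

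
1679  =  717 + 962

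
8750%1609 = 705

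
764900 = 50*15298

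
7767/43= 180+ 27/43 = 180.63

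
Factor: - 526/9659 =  - 2^1*13^(  -  1 )*263^1*743^( - 1) 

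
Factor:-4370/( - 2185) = 2^1  =  2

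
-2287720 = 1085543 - 3373263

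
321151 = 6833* 47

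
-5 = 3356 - 3361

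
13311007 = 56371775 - 43060768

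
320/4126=160/2063 = 0.08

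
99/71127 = 11/7903 = 0.00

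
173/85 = 173/85 = 2.04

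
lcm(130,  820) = 10660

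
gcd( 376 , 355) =1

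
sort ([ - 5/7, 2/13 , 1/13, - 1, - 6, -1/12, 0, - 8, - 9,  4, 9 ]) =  [ - 9, - 8, - 6, - 1, - 5/7 , - 1/12, 0,1/13, 2/13,4, 9]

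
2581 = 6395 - 3814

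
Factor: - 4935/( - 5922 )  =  2^ ( - 1 )*3^( - 1) *5^1 = 5/6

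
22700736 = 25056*906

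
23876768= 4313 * 5536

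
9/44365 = 9/44365 = 0.00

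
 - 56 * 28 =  - 1568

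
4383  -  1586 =2797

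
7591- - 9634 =17225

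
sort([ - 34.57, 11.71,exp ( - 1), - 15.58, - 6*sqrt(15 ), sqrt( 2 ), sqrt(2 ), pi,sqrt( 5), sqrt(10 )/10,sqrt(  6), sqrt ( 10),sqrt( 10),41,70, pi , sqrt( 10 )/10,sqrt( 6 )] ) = [ - 34.57, - 6*sqrt(15 ), - 15.58,sqrt(10) /10, sqrt(10 ) /10 , exp( -1), sqrt( 2 ), sqrt( 2), sqrt(5), sqrt( 6), sqrt ( 6), pi,pi,sqrt( 10 ),  sqrt (10 ) , 11.71,41,70 ] 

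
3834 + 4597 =8431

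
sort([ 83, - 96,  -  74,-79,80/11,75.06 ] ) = [ - 96, - 79 , - 74,80/11,75.06, 83 ] 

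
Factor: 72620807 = 7^1 * 563^1*18427^1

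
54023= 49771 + 4252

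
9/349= 9/349 = 0.03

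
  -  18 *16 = - 288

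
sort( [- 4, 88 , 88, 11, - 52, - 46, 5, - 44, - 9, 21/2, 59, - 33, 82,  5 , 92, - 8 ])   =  [ - 52, - 46,-44,-33, - 9, - 8,-4,5, 5, 21/2, 11,59, 82,88,88, 92]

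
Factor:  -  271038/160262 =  - 3^1 * 199^1 * 353^(- 1) = - 597/353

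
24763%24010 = 753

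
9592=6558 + 3034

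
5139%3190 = 1949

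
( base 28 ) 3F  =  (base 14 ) 71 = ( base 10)99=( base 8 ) 143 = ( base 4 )1203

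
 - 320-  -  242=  - 78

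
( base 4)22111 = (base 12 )471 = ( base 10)661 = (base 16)295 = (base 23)15h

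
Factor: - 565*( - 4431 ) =2503515 = 3^1*5^1*7^1*113^1 *211^1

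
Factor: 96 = 2^5*3^1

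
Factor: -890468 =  - 2^2*23^1*9679^1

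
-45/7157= - 1 + 7112/7157 = - 0.01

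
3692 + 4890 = 8582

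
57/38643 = 19/12881 = 0.00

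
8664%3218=2228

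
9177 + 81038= 90215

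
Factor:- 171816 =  - 2^3*3^1 * 7159^1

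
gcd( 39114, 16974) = 738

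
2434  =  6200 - 3766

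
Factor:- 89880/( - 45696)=2^ (-4)*5^1*17^ (- 1 ) * 107^1=535/272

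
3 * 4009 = 12027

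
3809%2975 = 834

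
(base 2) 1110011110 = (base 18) 2F8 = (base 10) 926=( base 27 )178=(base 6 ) 4142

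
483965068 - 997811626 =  - 513846558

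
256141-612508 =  - 356367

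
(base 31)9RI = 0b10010100100000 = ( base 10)9504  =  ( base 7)36465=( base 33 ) 8O0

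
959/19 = 959/19= 50.47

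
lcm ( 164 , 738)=1476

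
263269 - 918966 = - 655697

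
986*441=434826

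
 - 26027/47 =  - 26027/47  =  - 553.77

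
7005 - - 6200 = 13205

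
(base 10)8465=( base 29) a1q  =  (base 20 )1135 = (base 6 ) 103105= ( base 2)10000100010001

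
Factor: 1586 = 2^1*13^1*61^1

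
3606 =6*601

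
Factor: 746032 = 2^4*7^1*6661^1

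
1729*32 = 55328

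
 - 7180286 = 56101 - 7236387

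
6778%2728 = 1322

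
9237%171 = 3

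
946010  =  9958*95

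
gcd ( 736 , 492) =4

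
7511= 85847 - 78336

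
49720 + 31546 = 81266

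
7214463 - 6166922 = 1047541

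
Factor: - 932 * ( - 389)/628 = 157^(  -  1 )*233^1*389^1 =90637/157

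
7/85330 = 1/12190 = 0.00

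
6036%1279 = 920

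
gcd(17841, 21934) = 1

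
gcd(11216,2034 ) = 2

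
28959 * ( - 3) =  - 86877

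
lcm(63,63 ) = 63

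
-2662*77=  - 204974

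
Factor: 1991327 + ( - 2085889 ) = - 94562   =  -2^1* 13^1*3637^1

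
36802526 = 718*51257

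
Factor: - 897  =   - 3^1*13^1 * 23^1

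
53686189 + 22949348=76635537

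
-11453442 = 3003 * ( -3814)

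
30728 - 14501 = 16227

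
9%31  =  9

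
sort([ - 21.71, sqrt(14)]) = [ - 21.71, sqrt ( 14)]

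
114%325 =114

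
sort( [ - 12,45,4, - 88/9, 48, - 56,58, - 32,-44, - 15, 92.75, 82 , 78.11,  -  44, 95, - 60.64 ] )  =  [ - 60.64, - 56 , - 44,-44, - 32, - 15,-12, - 88/9, 4,45, 48, 58, 78.11, 82, 92.75,95]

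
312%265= 47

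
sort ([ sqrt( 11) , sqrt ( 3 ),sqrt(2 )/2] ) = [ sqrt(2)/2, sqrt( 3 ) , sqrt ( 11) ]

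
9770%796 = 218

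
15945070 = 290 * 54983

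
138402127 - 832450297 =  - 694048170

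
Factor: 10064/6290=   8/5 = 2^3*5^( - 1)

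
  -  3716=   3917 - 7633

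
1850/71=1850/71 = 26.06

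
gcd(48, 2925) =3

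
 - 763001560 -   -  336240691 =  - 426760869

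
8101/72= 8101/72 = 112.51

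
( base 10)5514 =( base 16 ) 158A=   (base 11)4163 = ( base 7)22035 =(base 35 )4HJ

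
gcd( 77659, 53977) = 1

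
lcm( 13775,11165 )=1060675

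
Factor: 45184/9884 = 2^5*7^( -1) =32/7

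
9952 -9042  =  910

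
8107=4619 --3488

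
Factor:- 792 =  - 2^3*3^2*11^1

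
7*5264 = 36848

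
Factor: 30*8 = 240 = 2^4*3^1*5^1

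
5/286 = 5/286  =  0.02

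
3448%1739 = 1709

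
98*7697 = 754306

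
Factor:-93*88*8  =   - 2^6*3^1*11^1*31^1 = -  65472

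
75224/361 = 208 + 136/361 = 208.38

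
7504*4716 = 35388864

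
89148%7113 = 3792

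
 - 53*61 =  - 3233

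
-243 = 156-399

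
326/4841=326/4841 = 0.07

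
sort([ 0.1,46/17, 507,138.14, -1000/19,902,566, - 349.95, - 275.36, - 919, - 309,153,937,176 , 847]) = [ - 919,-349.95, - 309, - 275.36, - 1000/19 , 0.1, 46/17,138.14,153,176,507,566,  847,902, 937]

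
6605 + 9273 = 15878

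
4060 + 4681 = 8741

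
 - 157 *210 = -32970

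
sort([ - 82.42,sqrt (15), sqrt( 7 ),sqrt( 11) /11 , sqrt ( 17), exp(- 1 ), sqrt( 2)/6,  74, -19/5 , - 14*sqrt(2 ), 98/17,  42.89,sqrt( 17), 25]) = [ - 82.42, - 14 * sqrt( 2), - 19/5, sqrt( 2 )/6, sqrt( 11) /11,exp(- 1 ), sqrt( 7), sqrt( 15 ), sqrt( 17), sqrt( 17), 98/17, 25,42.89 , 74 ]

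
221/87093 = 221/87093 = 0.00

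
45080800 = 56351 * 800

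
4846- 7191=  -2345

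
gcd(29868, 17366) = 38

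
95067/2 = 47533+1/2 = 47533.50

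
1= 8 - 7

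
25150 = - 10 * (  -  2515 ) 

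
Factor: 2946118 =2^1*7^1*210437^1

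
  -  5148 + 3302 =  -1846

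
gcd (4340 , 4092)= 124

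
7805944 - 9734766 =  - 1928822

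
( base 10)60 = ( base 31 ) 1T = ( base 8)74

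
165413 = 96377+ 69036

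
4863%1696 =1471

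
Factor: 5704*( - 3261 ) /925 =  -2^3*3^1*5^ ( - 2)*23^1*31^1*37^( - 1)*1087^1 = - 18600744/925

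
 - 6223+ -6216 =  - 12439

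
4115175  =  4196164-80989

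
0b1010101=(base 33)2J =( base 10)85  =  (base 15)5a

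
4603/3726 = 1 + 877/3726  =  1.24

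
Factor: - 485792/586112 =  - 799/964  =  - 2^ ( - 2 )*17^1*47^1 *241^( - 1 )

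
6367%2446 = 1475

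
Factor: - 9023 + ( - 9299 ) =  - 2^1*9161^1=-  18322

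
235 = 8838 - 8603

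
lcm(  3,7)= 21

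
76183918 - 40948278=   35235640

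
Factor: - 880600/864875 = -2^3*5^( - 1)*7^1*11^( - 1 )  =  - 56/55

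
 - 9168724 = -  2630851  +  -6537873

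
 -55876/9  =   - 55876/9 = - 6208.44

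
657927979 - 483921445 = 174006534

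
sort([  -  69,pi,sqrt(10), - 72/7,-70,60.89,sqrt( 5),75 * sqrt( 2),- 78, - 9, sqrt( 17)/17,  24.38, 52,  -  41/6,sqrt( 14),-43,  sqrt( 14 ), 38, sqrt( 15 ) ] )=[  -  78, - 70, - 69,-43, - 72/7,  -  9, - 41/6,sqrt(17)/17, sqrt(5 ) , pi, sqrt( 10),sqrt (14 ), sqrt( 14) , sqrt( 15 ),  24.38, 38,  52, 60.89,  75 * sqrt(2) ] 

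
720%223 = 51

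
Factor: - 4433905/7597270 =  - 2^(-1 )*7^1*126683^1* 759727^( - 1 ) = - 886781/1519454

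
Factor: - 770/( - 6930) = 1/9= 3^( -2 ) 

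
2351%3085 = 2351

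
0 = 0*13222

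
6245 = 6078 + 167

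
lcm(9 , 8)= 72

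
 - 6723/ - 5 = 1344 + 3/5  =  1344.60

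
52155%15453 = 5796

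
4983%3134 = 1849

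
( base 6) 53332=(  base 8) 16130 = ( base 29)8i6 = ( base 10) 7256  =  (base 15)223B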